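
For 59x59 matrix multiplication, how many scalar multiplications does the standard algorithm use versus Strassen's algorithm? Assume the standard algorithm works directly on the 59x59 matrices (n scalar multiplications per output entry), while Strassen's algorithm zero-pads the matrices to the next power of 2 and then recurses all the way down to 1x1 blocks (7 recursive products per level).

Matrix multiplication for 59x59 matrices:

Strassen's algorithm requires power-of-2 dimensions. Pad 59x59 to 64x64 (next power of 2).

Standard algorithm: 59^3 = 205379 multiplications
Strassen's algorithm: 7^(log2(64)) = 7^6 = 117649 multiplications
Savings: 205379 - 117649 = 87730 multiplications

Standard: 205379 multiplications (59^3). Strassen: 117649 multiplications (7^6, after padding to 64x64). Strassen reduces 8 recursive multiplications to 7 at each level.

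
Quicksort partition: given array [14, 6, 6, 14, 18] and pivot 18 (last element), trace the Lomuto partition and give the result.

Lomuto partition with pivot = 18:

Initial array: [14, 6, 6, 14, 18]

arr[0]=14 <= 18: swap with position 0, array becomes [14, 6, 6, 14, 18]
arr[1]=6 <= 18: swap with position 1, array becomes [14, 6, 6, 14, 18]
arr[2]=6 <= 18: swap with position 2, array becomes [14, 6, 6, 14, 18]
arr[3]=14 <= 18: swap with position 3, array becomes [14, 6, 6, 14, 18]

Place pivot at position 4: [14, 6, 6, 14, 18]
Pivot position: 4

After partitioning with pivot 18, the array becomes [14, 6, 6, 14, 18]. The pivot is placed at index 4. All elements to the left of the pivot are <= 18, and all elements to the right are > 18.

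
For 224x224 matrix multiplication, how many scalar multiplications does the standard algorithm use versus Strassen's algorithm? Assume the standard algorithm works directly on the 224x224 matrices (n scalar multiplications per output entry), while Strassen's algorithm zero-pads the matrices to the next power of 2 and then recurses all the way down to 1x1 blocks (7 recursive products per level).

Matrix multiplication for 224x224 matrices:

Strassen's algorithm requires power-of-2 dimensions. Pad 224x224 to 256x256 (next power of 2).

Standard algorithm: 224^3 = 11239424 multiplications
Strassen's algorithm: 7^(log2(256)) = 7^8 = 5764801 multiplications
Savings: 11239424 - 5764801 = 5474623 multiplications

Standard: 11239424 multiplications (224^3). Strassen: 5764801 multiplications (7^8, after padding to 256x256). Strassen reduces 8 recursive multiplications to 7 at each level.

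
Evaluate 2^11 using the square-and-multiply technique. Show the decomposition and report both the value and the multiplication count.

Computing 2^11 by squaring (build up from 2^1; each line after the first costs one multiplication):

2^1 = 2
2^2 = (2^1)^2 = 2^2 = 4
2^4 = (2^2)^2 = 4^2 = 16
2^5 = 2 * 2^4 = 2 * 16 = 32
2^10 = (2^5)^2 = 32^2 = 1024
2^11 = 2 * 2^10 = 2 * 1024 = 2048

Result: 2048
Multiplications needed: 5 (5 lines after 2^1)

2^11 = 2048. Using exponentiation by squaring, this requires 5 multiplications. The key idea: if the exponent is even, square the half-power; if odd, multiply by the base once.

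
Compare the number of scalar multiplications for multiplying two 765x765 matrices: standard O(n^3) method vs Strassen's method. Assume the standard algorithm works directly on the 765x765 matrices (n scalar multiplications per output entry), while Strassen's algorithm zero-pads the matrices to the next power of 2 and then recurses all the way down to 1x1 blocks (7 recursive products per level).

Matrix multiplication for 765x765 matrices:

Strassen's algorithm requires power-of-2 dimensions. Pad 765x765 to 1024x1024 (next power of 2).

Standard algorithm: 765^3 = 447697125 multiplications
Strassen's algorithm: 7^(log2(1024)) = 7^10 = 282475249 multiplications
Savings: 447697125 - 282475249 = 165221876 multiplications

Standard: 447697125 multiplications (765^3). Strassen: 282475249 multiplications (7^10, after padding to 1024x1024). Strassen reduces 8 recursive multiplications to 7 at each level.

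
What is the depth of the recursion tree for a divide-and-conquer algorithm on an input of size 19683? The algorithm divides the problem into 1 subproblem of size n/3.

For divide and conquer with division factor 3:

Problem sizes at each level:
Level 0: 19683
Level 1: 6561
Level 2: 2187
Level 3: 729
Level 4: 243
Level 5: 81
Level 6: 27
Level 7: 9
Level 8: 3
Level 9: 1

The root is level 0 and the size-1 base case is level 9 (the tree spans levels 0 through 9, i.e. 10 levels counting the root), so the depth is the number of divisions: log_3(19683) = 9

The recursion tree depth is log_3(19683) = 9. At each level, the problem size is divided by 3, so it takes 9 divisions to reduce to a base case of size 1. The algorithm makes 1 recursive call at each level.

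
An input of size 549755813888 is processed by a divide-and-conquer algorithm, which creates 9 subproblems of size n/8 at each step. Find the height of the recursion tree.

For divide and conquer with division factor 8:

Problem sizes at each level:
Level 0: 549755813888
Level 1: 68719476736
Level 2: 8589934592
Level 3: 1073741824
Level 4: 134217728
Level 5: 16777216
Level 6: 2097152
Level 7: 262144
Level 8: 32768
Level 9: 4096
Level 10: 512
Level 11: 64
Level 12: 8
Level 13: 1

The root is level 0 and the size-1 base case is level 13 (the tree spans levels 0 through 13, i.e. 14 levels counting the root), so the depth is the number of divisions: log_8(549755813888) = 13

The recursion tree depth is log_8(549755813888) = 13. At each level, the problem size is divided by 8, so it takes 13 divisions to reduce to a base case of size 1. The algorithm makes 9 recursive calls at each level.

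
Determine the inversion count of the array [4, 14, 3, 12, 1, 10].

Finding inversions in [4, 14, 3, 12, 1, 10]:

(0, 2): arr[0]=4 > arr[2]=3
(0, 4): arr[0]=4 > arr[4]=1
(1, 2): arr[1]=14 > arr[2]=3
(1, 3): arr[1]=14 > arr[3]=12
(1, 4): arr[1]=14 > arr[4]=1
(1, 5): arr[1]=14 > arr[5]=10
(2, 4): arr[2]=3 > arr[4]=1
(3, 4): arr[3]=12 > arr[4]=1
(3, 5): arr[3]=12 > arr[5]=10

Total inversions: 9

The array has 9 inversion(s): (0,2), (0,4), (1,2), (1,3), (1,4), (1,5), (2,4), (3,4), (3,5). Each pair (i,j) satisfies i < j and arr[i] > arr[j].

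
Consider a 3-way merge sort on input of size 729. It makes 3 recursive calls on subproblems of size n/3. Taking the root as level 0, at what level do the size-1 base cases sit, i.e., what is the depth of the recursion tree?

For divide and conquer with division factor 3:

Problem sizes at each level:
Level 0: 729
Level 1: 243
Level 2: 81
Level 3: 27
Level 4: 9
Level 5: 3
Level 6: 1

The root is level 0 and the size-1 base case is level 6 (the tree spans levels 0 through 6, i.e. 7 levels counting the root), so the depth is the number of divisions: log_3(729) = 6

The recursion tree depth is log_3(729) = 6. At each level, the problem size is divided by 3, so it takes 6 divisions to reduce to a base case of size 1. The algorithm makes 3 recursive calls at each level.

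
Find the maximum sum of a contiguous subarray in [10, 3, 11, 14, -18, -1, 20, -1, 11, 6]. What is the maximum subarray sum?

Using Kadane's algorithm on [10, 3, 11, 14, -18, -1, 20, -1, 11, 6]:

Scanning through the array:
Position 1 (value 3): max_ending_here = 13, max_so_far = 13
Position 2 (value 11): max_ending_here = 24, max_so_far = 24
Position 3 (value 14): max_ending_here = 38, max_so_far = 38
Position 4 (value -18): max_ending_here = 20, max_so_far = 38
Position 5 (value -1): max_ending_here = 19, max_so_far = 38
Position 6 (value 20): max_ending_here = 39, max_so_far = 39
Position 7 (value -1): max_ending_here = 38, max_so_far = 39
Position 8 (value 11): max_ending_here = 49, max_so_far = 49
Position 9 (value 6): max_ending_here = 55, max_so_far = 55

Maximum subarray: [10, 3, 11, 14, -18, -1, 20, -1, 11, 6]
Maximum sum: 55

The maximum subarray is [10, 3, 11, 14, -18, -1, 20, -1, 11, 6] with sum 55. This subarray runs from index 0 to index 9.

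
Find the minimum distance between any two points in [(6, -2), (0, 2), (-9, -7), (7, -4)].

Computing all pairwise distances among 4 points:

d((6, -2), (0, 2)) = 7.2111
d((6, -2), (-9, -7)) = 15.8114
d((6, -2), (7, -4)) = 2.2361 <-- minimum
d((0, 2), (-9, -7)) = 12.7279
d((0, 2), (7, -4)) = 9.2195
d((-9, -7), (7, -4)) = 16.2788

Closest pair: (6, -2) and (7, -4) with distance 2.2361

The closest pair is (6, -2) and (7, -4) with Euclidean distance 2.2361. For 4 points, brute-force pairwise comparison is shown above. For large n, the divide-and-conquer algorithm (sort by x, recurse on halves, check the dividing strip) achieves O(n log n).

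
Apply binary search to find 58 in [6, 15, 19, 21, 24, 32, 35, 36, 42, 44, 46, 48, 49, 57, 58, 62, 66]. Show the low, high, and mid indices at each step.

Binary search for 58 in [6, 15, 19, 21, 24, 32, 35, 36, 42, 44, 46, 48, 49, 57, 58, 62, 66]:

lo=0, hi=16, mid=8, arr[mid]=42 -> 42 < 58, search right half
lo=9, hi=16, mid=12, arr[mid]=49 -> 49 < 58, search right half
lo=13, hi=16, mid=14, arr[mid]=58 -> Found target at index 14!

Binary search finds 58 at index 14 after 3 comparisons. The search repeatedly halves the search space by comparing with the middle element.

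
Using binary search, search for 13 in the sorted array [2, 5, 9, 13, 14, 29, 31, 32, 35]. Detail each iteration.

Binary search for 13 in [2, 5, 9, 13, 14, 29, 31, 32, 35]:

lo=0, hi=8, mid=4, arr[mid]=14 -> 14 > 13, search left half
lo=0, hi=3, mid=1, arr[mid]=5 -> 5 < 13, search right half
lo=2, hi=3, mid=2, arr[mid]=9 -> 9 < 13, search right half
lo=3, hi=3, mid=3, arr[mid]=13 -> Found target at index 3!

Binary search finds 13 at index 3 after 4 comparisons. The search repeatedly halves the search space by comparing with the middle element.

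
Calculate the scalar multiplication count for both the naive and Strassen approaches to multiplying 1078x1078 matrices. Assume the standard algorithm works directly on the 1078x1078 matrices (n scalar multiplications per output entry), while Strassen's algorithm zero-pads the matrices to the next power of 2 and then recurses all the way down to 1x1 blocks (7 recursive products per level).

Matrix multiplication for 1078x1078 matrices:

Strassen's algorithm requires power-of-2 dimensions. Pad 1078x1078 to 2048x2048 (next power of 2).

Standard algorithm: 1078^3 = 1252726552 multiplications
Strassen's algorithm: 7^(log2(2048)) = 7^11 = 1977326743 multiplications
Difference: 1252726552 - 1977326743 = -724600191 (Strassen uses MORE here due to padding overhead — for small or just-over-power-of-2 n, padding can outweigh the per-level savings)

Standard: 1252726552 multiplications (1078^3). Strassen: 1977326743 multiplications (7^11, after padding to 2048x2048). Strassen reduces 8 recursive multiplications to 7 at each level.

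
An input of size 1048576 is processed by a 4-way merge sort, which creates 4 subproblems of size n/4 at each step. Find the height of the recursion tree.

For divide and conquer with division factor 4:

Problem sizes at each level:
Level 0: 1048576
Level 1: 262144
Level 2: 65536
Level 3: 16384
Level 4: 4096
Level 5: 1024
Level 6: 256
Level 7: 64
Level 8: 16
Level 9: 4
Level 10: 1

The root is level 0 and the size-1 base case is level 10 (the tree spans levels 0 through 10, i.e. 11 levels counting the root), so the depth is the number of divisions: log_4(1048576) = 10

The recursion tree depth is log_4(1048576) = 10. At each level, the problem size is divided by 4, so it takes 10 divisions to reduce to a base case of size 1. The algorithm makes 4 recursive calls at each level.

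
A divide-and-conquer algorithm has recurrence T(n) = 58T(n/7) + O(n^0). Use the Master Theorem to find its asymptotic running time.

Master Theorem for T(n) = 58T(n/7) + O(n^0):

a = 58, b = 7, c = 0
log_b(a) = log_7(58) = 2.0867

Case 1: c = 0 < log_7(58) = 2.0867
T(n) = O(n^(log_7 58))

For T(n) = 58T(n/7) + O(n^0): log_7(58) = 2.0867. This is Case 1 of the Master Theorem (c < log_b(a), work dominated by leaves), giving O(n^(log_7 58)).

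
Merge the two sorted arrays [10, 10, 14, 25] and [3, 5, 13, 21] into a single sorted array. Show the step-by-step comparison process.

Merging process:

Compare 10 vs 3: take 3 from right. Merged: [3]
Compare 10 vs 5: take 5 from right. Merged: [3, 5]
Compare 10 vs 13: take 10 from left. Merged: [3, 5, 10]
Compare 10 vs 13: take 10 from left. Merged: [3, 5, 10, 10]
Compare 14 vs 13: take 13 from right. Merged: [3, 5, 10, 10, 13]
Compare 14 vs 21: take 14 from left. Merged: [3, 5, 10, 10, 13, 14]
Compare 25 vs 21: take 21 from right. Merged: [3, 5, 10, 10, 13, 14, 21]
Append remaining from left: [25]. Merged: [3, 5, 10, 10, 13, 14, 21, 25]

Final merged array: [3, 5, 10, 10, 13, 14, 21, 25]
Total comparisons: 7

The merged array is [3, 5, 10, 10, 13, 14, 21, 25], requiring 7 comparisons. The merge step runs in O(n) time where n is the total number of elements.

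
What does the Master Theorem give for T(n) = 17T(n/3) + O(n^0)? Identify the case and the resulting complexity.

Master Theorem for T(n) = 17T(n/3) + O(n^0):

a = 17, b = 3, c = 0
log_b(a) = log_3(17) = 2.5789

Case 1: c = 0 < log_3(17) = 2.5789
T(n) = O(n^(log_3 17))

For T(n) = 17T(n/3) + O(n^0): log_3(17) = 2.5789. This is Case 1 of the Master Theorem (c < log_b(a), work dominated by leaves), giving O(n^(log_3 17)).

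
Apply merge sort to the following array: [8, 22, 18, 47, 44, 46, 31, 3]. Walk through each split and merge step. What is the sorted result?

Merge sort trace:

Split: [8, 22, 18, 47, 44, 46, 31, 3] -> [8, 22, 18, 47] and [44, 46, 31, 3]
  Split: [8, 22, 18, 47] -> [8, 22] and [18, 47]
    Split: [8, 22] -> [8] and [22]
    Merge: [8] + [22] -> [8, 22]
    Split: [18, 47] -> [18] and [47]
    Merge: [18] + [47] -> [18, 47]
  Merge: [8, 22] + [18, 47] -> [8, 18, 22, 47]
  Split: [44, 46, 31, 3] -> [44, 46] and [31, 3]
    Split: [44, 46] -> [44] and [46]
    Merge: [44] + [46] -> [44, 46]
    Split: [31, 3] -> [31] and [3]
    Merge: [31] + [3] -> [3, 31]
  Merge: [44, 46] + [3, 31] -> [3, 31, 44, 46]
Merge: [8, 18, 22, 47] + [3, 31, 44, 46] -> [3, 8, 18, 22, 31, 44, 46, 47]

Final sorted array: [3, 8, 18, 22, 31, 44, 46, 47]

The merge sort proceeds by recursively splitting the array and merging sorted halves.
After all merges, the sorted array is [3, 8, 18, 22, 31, 44, 46, 47].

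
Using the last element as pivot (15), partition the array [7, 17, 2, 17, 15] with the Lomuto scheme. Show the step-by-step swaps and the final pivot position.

Lomuto partition with pivot = 15:

Initial array: [7, 17, 2, 17, 15]

arr[0]=7 <= 15: swap with position 0, array becomes [7, 17, 2, 17, 15]
arr[1]=17 > 15: no swap
arr[2]=2 <= 15: swap with position 1, array becomes [7, 2, 17, 17, 15]
arr[3]=17 > 15: no swap

Place pivot at position 2: [7, 2, 15, 17, 17]
Pivot position: 2

After partitioning with pivot 15, the array becomes [7, 2, 15, 17, 17]. The pivot is placed at index 2. All elements to the left of the pivot are <= 15, and all elements to the right are > 15.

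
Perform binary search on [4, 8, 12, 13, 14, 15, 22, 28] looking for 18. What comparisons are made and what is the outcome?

Binary search for 18 in [4, 8, 12, 13, 14, 15, 22, 28]:

lo=0, hi=7, mid=3, arr[mid]=13 -> 13 < 18, search right half
lo=4, hi=7, mid=5, arr[mid]=15 -> 15 < 18, search right half
lo=6, hi=7, mid=6, arr[mid]=22 -> 22 > 18, search left half
lo=6 > hi=5, target 18 not found

Binary search determines that 18 is not in the array after 3 comparisons. The search space was exhausted without finding the target.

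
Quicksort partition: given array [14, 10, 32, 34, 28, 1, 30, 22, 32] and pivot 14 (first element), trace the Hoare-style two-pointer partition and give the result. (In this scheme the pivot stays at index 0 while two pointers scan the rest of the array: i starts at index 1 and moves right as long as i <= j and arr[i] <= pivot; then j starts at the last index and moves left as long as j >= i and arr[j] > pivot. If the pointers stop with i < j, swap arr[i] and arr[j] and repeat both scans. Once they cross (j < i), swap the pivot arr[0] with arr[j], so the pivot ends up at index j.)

Hoare-style two-pointer partition with pivot = 14:

Initial array: [14, 10, 32, 34, 28, 1, 30, 22, 32]

Pointers start at i = 1, j = 8.
i stops at index 2 (arr[2]=32 > 14), j stops at index 5 (arr[5]=1 <= 14): swap arr[2] and arr[5], array becomes [14, 10, 1, 34, 28, 32, 30, 22, 32]
i ends at 3, j ends at 2: the pointers have crossed (j < i), so scanning stops.

Swap pivot arr[0] with arr[2] to place pivot at position 2: [1, 10, 14, 34, 28, 32, 30, 22, 32]
Pivot position: 2

After partitioning with pivot 14, the array becomes [1, 10, 14, 34, 28, 32, 30, 22, 32]. The pivot is placed at index 2. All elements to the left of the pivot are <= 14, and all elements to the right are > 14.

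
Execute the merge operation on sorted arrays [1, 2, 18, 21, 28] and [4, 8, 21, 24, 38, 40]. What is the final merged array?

Merging process:

Compare 1 vs 4: take 1 from left. Merged: [1]
Compare 2 vs 4: take 2 from left. Merged: [1, 2]
Compare 18 vs 4: take 4 from right. Merged: [1, 2, 4]
Compare 18 vs 8: take 8 from right. Merged: [1, 2, 4, 8]
Compare 18 vs 21: take 18 from left. Merged: [1, 2, 4, 8, 18]
Compare 21 vs 21: take 21 from left. Merged: [1, 2, 4, 8, 18, 21]
Compare 28 vs 21: take 21 from right. Merged: [1, 2, 4, 8, 18, 21, 21]
Compare 28 vs 24: take 24 from right. Merged: [1, 2, 4, 8, 18, 21, 21, 24]
Compare 28 vs 38: take 28 from left. Merged: [1, 2, 4, 8, 18, 21, 21, 24, 28]
Append remaining from right: [38, 40]. Merged: [1, 2, 4, 8, 18, 21, 21, 24, 28, 38, 40]

Final merged array: [1, 2, 4, 8, 18, 21, 21, 24, 28, 38, 40]
Total comparisons: 9

The merged array is [1, 2, 4, 8, 18, 21, 21, 24, 28, 38, 40], requiring 9 comparisons. The merge step runs in O(n) time where n is the total number of elements.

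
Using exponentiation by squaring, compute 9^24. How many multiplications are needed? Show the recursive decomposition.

Computing 9^24 by squaring (build up from 9^1; each line after the first costs one multiplication):

9^1 = 9
9^2 = (9^1)^2 = 9^2 = 81
9^3 = 9 * 9^2 = 9 * 81 = 729
9^6 = (9^3)^2 = 729^2 = 531441
9^12 = (9^6)^2 = 531441^2 = 282429536481
9^24 = (9^12)^2 = 282429536481^2 = 79766443076872509863361

Result: 79766443076872509863361
Multiplications needed: 5 (5 lines after 9^1)

9^24 = 79766443076872509863361. Using exponentiation by squaring, this requires 5 multiplications. The key idea: if the exponent is even, square the half-power; if odd, multiply by the base once.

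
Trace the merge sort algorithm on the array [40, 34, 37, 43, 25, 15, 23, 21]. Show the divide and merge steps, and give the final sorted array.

Merge sort trace:

Split: [40, 34, 37, 43, 25, 15, 23, 21] -> [40, 34, 37, 43] and [25, 15, 23, 21]
  Split: [40, 34, 37, 43] -> [40, 34] and [37, 43]
    Split: [40, 34] -> [40] and [34]
    Merge: [40] + [34] -> [34, 40]
    Split: [37, 43] -> [37] and [43]
    Merge: [37] + [43] -> [37, 43]
  Merge: [34, 40] + [37, 43] -> [34, 37, 40, 43]
  Split: [25, 15, 23, 21] -> [25, 15] and [23, 21]
    Split: [25, 15] -> [25] and [15]
    Merge: [25] + [15] -> [15, 25]
    Split: [23, 21] -> [23] and [21]
    Merge: [23] + [21] -> [21, 23]
  Merge: [15, 25] + [21, 23] -> [15, 21, 23, 25]
Merge: [34, 37, 40, 43] + [15, 21, 23, 25] -> [15, 21, 23, 25, 34, 37, 40, 43]

Final sorted array: [15, 21, 23, 25, 34, 37, 40, 43]

The merge sort proceeds by recursively splitting the array and merging sorted halves.
After all merges, the sorted array is [15, 21, 23, 25, 34, 37, 40, 43].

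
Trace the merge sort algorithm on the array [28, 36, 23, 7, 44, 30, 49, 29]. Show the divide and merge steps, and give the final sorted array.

Merge sort trace:

Split: [28, 36, 23, 7, 44, 30, 49, 29] -> [28, 36, 23, 7] and [44, 30, 49, 29]
  Split: [28, 36, 23, 7] -> [28, 36] and [23, 7]
    Split: [28, 36] -> [28] and [36]
    Merge: [28] + [36] -> [28, 36]
    Split: [23, 7] -> [23] and [7]
    Merge: [23] + [7] -> [7, 23]
  Merge: [28, 36] + [7, 23] -> [7, 23, 28, 36]
  Split: [44, 30, 49, 29] -> [44, 30] and [49, 29]
    Split: [44, 30] -> [44] and [30]
    Merge: [44] + [30] -> [30, 44]
    Split: [49, 29] -> [49] and [29]
    Merge: [49] + [29] -> [29, 49]
  Merge: [30, 44] + [29, 49] -> [29, 30, 44, 49]
Merge: [7, 23, 28, 36] + [29, 30, 44, 49] -> [7, 23, 28, 29, 30, 36, 44, 49]

Final sorted array: [7, 23, 28, 29, 30, 36, 44, 49]

The merge sort proceeds by recursively splitting the array and merging sorted halves.
After all merges, the sorted array is [7, 23, 28, 29, 30, 36, 44, 49].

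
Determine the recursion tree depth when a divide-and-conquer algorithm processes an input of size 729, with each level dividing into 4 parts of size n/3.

For divide and conquer with division factor 3:

Problem sizes at each level:
Level 0: 729
Level 1: 243
Level 2: 81
Level 3: 27
Level 4: 9
Level 5: 3
Level 6: 1

The root is level 0 and the size-1 base case is level 6 (the tree spans levels 0 through 6, i.e. 7 levels counting the root), so the depth is the number of divisions: log_3(729) = 6

The recursion tree depth is log_3(729) = 6. At each level, the problem size is divided by 3, so it takes 6 divisions to reduce to a base case of size 1. The algorithm makes 4 recursive calls at each level.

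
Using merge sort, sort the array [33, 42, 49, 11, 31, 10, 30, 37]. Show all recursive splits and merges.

Merge sort trace:

Split: [33, 42, 49, 11, 31, 10, 30, 37] -> [33, 42, 49, 11] and [31, 10, 30, 37]
  Split: [33, 42, 49, 11] -> [33, 42] and [49, 11]
    Split: [33, 42] -> [33] and [42]
    Merge: [33] + [42] -> [33, 42]
    Split: [49, 11] -> [49] and [11]
    Merge: [49] + [11] -> [11, 49]
  Merge: [33, 42] + [11, 49] -> [11, 33, 42, 49]
  Split: [31, 10, 30, 37] -> [31, 10] and [30, 37]
    Split: [31, 10] -> [31] and [10]
    Merge: [31] + [10] -> [10, 31]
    Split: [30, 37] -> [30] and [37]
    Merge: [30] + [37] -> [30, 37]
  Merge: [10, 31] + [30, 37] -> [10, 30, 31, 37]
Merge: [11, 33, 42, 49] + [10, 30, 31, 37] -> [10, 11, 30, 31, 33, 37, 42, 49]

Final sorted array: [10, 11, 30, 31, 33, 37, 42, 49]

The merge sort proceeds by recursively splitting the array and merging sorted halves.
After all merges, the sorted array is [10, 11, 30, 31, 33, 37, 42, 49].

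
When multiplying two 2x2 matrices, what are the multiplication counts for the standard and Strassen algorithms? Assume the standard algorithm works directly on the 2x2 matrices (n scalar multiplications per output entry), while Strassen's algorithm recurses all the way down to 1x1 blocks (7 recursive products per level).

Matrix multiplication for 2x2 matrices:

Standard algorithm: 2^3 = 8 multiplications
Strassen's algorithm: 7^(log2(2)) = 7^1 = 7 multiplications
Savings: 8 - 7 = 1 multiplications

Standard: 8 multiplications (2^3). Strassen: 7 multiplications (7^1). Strassen reduces 8 recursive multiplications to 7 at each level.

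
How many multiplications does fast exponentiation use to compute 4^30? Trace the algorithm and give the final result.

Computing 4^30 by squaring (build up from 4^1; each line after the first costs one multiplication):

4^1 = 4
4^2 = (4^1)^2 = 4^2 = 16
4^3 = 4 * 4^2 = 4 * 16 = 64
4^6 = (4^3)^2 = 64^2 = 4096
4^7 = 4 * 4^6 = 4 * 4096 = 16384
4^14 = (4^7)^2 = 16384^2 = 268435456
4^15 = 4 * 4^14 = 4 * 268435456 = 1073741824
4^30 = (4^15)^2 = 1073741824^2 = 1152921504606846976

Result: 1152921504606846976
Multiplications needed: 7 (7 lines after 4^1)

4^30 = 1152921504606846976. Using exponentiation by squaring, this requires 7 multiplications. The key idea: if the exponent is even, square the half-power; if odd, multiply by the base once.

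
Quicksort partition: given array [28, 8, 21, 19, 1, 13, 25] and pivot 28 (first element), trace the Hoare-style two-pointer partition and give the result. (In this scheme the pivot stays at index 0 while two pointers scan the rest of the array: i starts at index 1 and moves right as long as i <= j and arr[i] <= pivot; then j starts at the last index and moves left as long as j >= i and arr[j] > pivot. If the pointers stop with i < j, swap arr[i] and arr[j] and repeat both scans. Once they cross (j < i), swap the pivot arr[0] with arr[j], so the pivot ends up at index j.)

Hoare-style two-pointer partition with pivot = 28:

Initial array: [28, 8, 21, 19, 1, 13, 25]

Pointers start at i = 1, j = 6.
i ends at 7, j ends at 6: the pointers have crossed (j < i), so scanning stops.

Swap pivot arr[0] with arr[6] to place pivot at position 6: [25, 8, 21, 19, 1, 13, 28]
Pivot position: 6

After partitioning with pivot 28, the array becomes [25, 8, 21, 19, 1, 13, 28]. The pivot is placed at index 6. All elements to the left of the pivot are <= 28, and all elements to the right are > 28.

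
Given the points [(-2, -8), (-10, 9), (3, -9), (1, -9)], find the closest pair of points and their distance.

Computing all pairwise distances among 4 points:

d((-2, -8), (-10, 9)) = 18.7883
d((-2, -8), (3, -9)) = 5.099
d((-2, -8), (1, -9)) = 3.1623
d((-10, 9), (3, -9)) = 22.2036
d((-10, 9), (1, -9)) = 21.095
d((3, -9), (1, -9)) = 2.0 <-- minimum

Closest pair: (3, -9) and (1, -9) with distance 2.0

The closest pair is (3, -9) and (1, -9) with Euclidean distance 2.0. For 4 points, brute-force pairwise comparison is shown above. For large n, the divide-and-conquer algorithm (sort by x, recurse on halves, check the dividing strip) achieves O(n log n).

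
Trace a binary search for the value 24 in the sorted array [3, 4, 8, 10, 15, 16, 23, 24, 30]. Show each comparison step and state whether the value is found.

Binary search for 24 in [3, 4, 8, 10, 15, 16, 23, 24, 30]:

lo=0, hi=8, mid=4, arr[mid]=15 -> 15 < 24, search right half
lo=5, hi=8, mid=6, arr[mid]=23 -> 23 < 24, search right half
lo=7, hi=8, mid=7, arr[mid]=24 -> Found target at index 7!

Binary search finds 24 at index 7 after 3 comparisons. The search repeatedly halves the search space by comparing with the middle element.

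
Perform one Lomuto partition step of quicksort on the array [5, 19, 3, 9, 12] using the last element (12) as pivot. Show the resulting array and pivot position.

Lomuto partition with pivot = 12:

Initial array: [5, 19, 3, 9, 12]

arr[0]=5 <= 12: swap with position 0, array becomes [5, 19, 3, 9, 12]
arr[1]=19 > 12: no swap
arr[2]=3 <= 12: swap with position 1, array becomes [5, 3, 19, 9, 12]
arr[3]=9 <= 12: swap with position 2, array becomes [5, 3, 9, 19, 12]

Place pivot at position 3: [5, 3, 9, 12, 19]
Pivot position: 3

After partitioning with pivot 12, the array becomes [5, 3, 9, 12, 19]. The pivot is placed at index 3. All elements to the left of the pivot are <= 12, and all elements to the right are > 12.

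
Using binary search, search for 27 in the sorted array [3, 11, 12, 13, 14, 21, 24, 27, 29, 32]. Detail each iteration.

Binary search for 27 in [3, 11, 12, 13, 14, 21, 24, 27, 29, 32]:

lo=0, hi=9, mid=4, arr[mid]=14 -> 14 < 27, search right half
lo=5, hi=9, mid=7, arr[mid]=27 -> Found target at index 7!

Binary search finds 27 at index 7 after 2 comparisons. The search repeatedly halves the search space by comparing with the middle element.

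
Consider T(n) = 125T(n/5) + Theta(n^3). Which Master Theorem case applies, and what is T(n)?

Master Theorem for T(n) = 125T(n/5) + O(n^3):

a = 125, b = 5, c = 3
log_b(a) = log_5(125) = 3.0000

Case 2: c = 3 = log_5(125) = 3.0000
T(n) = O(n^3 log n) = O(n^3 log n)

For T(n) = 125T(n/5) + O(n^3): log_5(125) = 3.0000. This is Case 2 of the Master Theorem (c = log_b(a), equal work at all levels), giving O(n^3 log n).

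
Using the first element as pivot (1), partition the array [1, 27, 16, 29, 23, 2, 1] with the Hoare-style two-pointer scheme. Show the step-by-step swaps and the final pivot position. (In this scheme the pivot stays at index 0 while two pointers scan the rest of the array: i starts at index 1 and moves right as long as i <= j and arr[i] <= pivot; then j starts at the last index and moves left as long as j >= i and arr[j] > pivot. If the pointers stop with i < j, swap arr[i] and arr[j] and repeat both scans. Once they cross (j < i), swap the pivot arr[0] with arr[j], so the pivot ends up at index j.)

Hoare-style two-pointer partition with pivot = 1:

Initial array: [1, 27, 16, 29, 23, 2, 1]

Pointers start at i = 1, j = 6.
i stops at index 1 (arr[1]=27 > 1), j stops at index 6 (arr[6]=1 <= 1): swap arr[1] and arr[6], array becomes [1, 1, 16, 29, 23, 2, 27]
i ends at 2, j ends at 1: the pointers have crossed (j < i), so scanning stops.

Swap pivot arr[0] with arr[1] to place pivot at position 1: [1, 1, 16, 29, 23, 2, 27]
Pivot position: 1

After partitioning with pivot 1, the array becomes [1, 1, 16, 29, 23, 2, 27]. The pivot is placed at index 1. All elements to the left of the pivot are <= 1, and all elements to the right are > 1.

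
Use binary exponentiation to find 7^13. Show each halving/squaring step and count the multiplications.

Computing 7^13 by squaring (build up from 7^1; each line after the first costs one multiplication):

7^1 = 7
7^2 = (7^1)^2 = 7^2 = 49
7^3 = 7 * 7^2 = 7 * 49 = 343
7^6 = (7^3)^2 = 343^2 = 117649
7^12 = (7^6)^2 = 117649^2 = 13841287201
7^13 = 7 * 7^12 = 7 * 13841287201 = 96889010407

Result: 96889010407
Multiplications needed: 5 (5 lines after 7^1)

7^13 = 96889010407. Using exponentiation by squaring, this requires 5 multiplications. The key idea: if the exponent is even, square the half-power; if odd, multiply by the base once.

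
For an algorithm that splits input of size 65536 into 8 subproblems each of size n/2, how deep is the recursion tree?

For divide and conquer with division factor 2:

Problem sizes at each level:
Level 0: 65536
Level 1: 32768
Level 2: 16384
Level 3: 8192
Level 4: 4096
Level 5: 2048
Level 6: 1024
Level 7: 512
Level 8: 256
Level 9: 128
Level 10: 64
Level 11: 32
Level 12: 16
Level 13: 8
Level 14: 4
Level 15: 2
Level 16: 1

The root is level 0 and the size-1 base case is level 16 (the tree spans levels 0 through 16, i.e. 17 levels counting the root), so the depth is the number of divisions: log_2(65536) = 16

The recursion tree depth is log_2(65536) = 16. At each level, the problem size is divided by 2, so it takes 16 divisions to reduce to a base case of size 1. The algorithm makes 8 recursive calls at each level.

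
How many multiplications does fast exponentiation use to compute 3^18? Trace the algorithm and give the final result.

Computing 3^18 by squaring (build up from 3^1; each line after the first costs one multiplication):

3^1 = 3
3^2 = (3^1)^2 = 3^2 = 9
3^4 = (3^2)^2 = 9^2 = 81
3^8 = (3^4)^2 = 81^2 = 6561
3^9 = 3 * 3^8 = 3 * 6561 = 19683
3^18 = (3^9)^2 = 19683^2 = 387420489

Result: 387420489
Multiplications needed: 5 (5 lines after 3^1)

3^18 = 387420489. Using exponentiation by squaring, this requires 5 multiplications. The key idea: if the exponent is even, square the half-power; if odd, multiply by the base once.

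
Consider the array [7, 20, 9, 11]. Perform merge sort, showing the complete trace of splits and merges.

Merge sort trace:

Split: [7, 20, 9, 11] -> [7, 20] and [9, 11]
  Split: [7, 20] -> [7] and [20]
  Merge: [7] + [20] -> [7, 20]
  Split: [9, 11] -> [9] and [11]
  Merge: [9] + [11] -> [9, 11]
Merge: [7, 20] + [9, 11] -> [7, 9, 11, 20]

Final sorted array: [7, 9, 11, 20]

The merge sort proceeds by recursively splitting the array and merging sorted halves.
After all merges, the sorted array is [7, 9, 11, 20].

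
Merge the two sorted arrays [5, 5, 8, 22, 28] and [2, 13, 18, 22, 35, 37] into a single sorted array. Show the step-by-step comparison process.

Merging process:

Compare 5 vs 2: take 2 from right. Merged: [2]
Compare 5 vs 13: take 5 from left. Merged: [2, 5]
Compare 5 vs 13: take 5 from left. Merged: [2, 5, 5]
Compare 8 vs 13: take 8 from left. Merged: [2, 5, 5, 8]
Compare 22 vs 13: take 13 from right. Merged: [2, 5, 5, 8, 13]
Compare 22 vs 18: take 18 from right. Merged: [2, 5, 5, 8, 13, 18]
Compare 22 vs 22: take 22 from left. Merged: [2, 5, 5, 8, 13, 18, 22]
Compare 28 vs 22: take 22 from right. Merged: [2, 5, 5, 8, 13, 18, 22, 22]
Compare 28 vs 35: take 28 from left. Merged: [2, 5, 5, 8, 13, 18, 22, 22, 28]
Append remaining from right: [35, 37]. Merged: [2, 5, 5, 8, 13, 18, 22, 22, 28, 35, 37]

Final merged array: [2, 5, 5, 8, 13, 18, 22, 22, 28, 35, 37]
Total comparisons: 9

The merged array is [2, 5, 5, 8, 13, 18, 22, 22, 28, 35, 37], requiring 9 comparisons. The merge step runs in O(n) time where n is the total number of elements.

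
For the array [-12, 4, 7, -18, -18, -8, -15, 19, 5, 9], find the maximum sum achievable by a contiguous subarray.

Using Kadane's algorithm on [-12, 4, 7, -18, -18, -8, -15, 19, 5, 9]:

Scanning through the array:
Position 1 (value 4): max_ending_here = 4, max_so_far = 4
Position 2 (value 7): max_ending_here = 11, max_so_far = 11
Position 3 (value -18): max_ending_here = -7, max_so_far = 11
Position 4 (value -18): max_ending_here = -18, max_so_far = 11
Position 5 (value -8): max_ending_here = -8, max_so_far = 11
Position 6 (value -15): max_ending_here = -15, max_so_far = 11
Position 7 (value 19): max_ending_here = 19, max_so_far = 19
Position 8 (value 5): max_ending_here = 24, max_so_far = 24
Position 9 (value 9): max_ending_here = 33, max_so_far = 33

Maximum subarray: [19, 5, 9]
Maximum sum: 33

The maximum subarray is [19, 5, 9] with sum 33. This subarray runs from index 7 to index 9.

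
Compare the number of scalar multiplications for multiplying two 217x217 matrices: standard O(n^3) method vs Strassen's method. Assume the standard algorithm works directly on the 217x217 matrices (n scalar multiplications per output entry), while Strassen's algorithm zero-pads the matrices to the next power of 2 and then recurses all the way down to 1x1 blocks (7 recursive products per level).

Matrix multiplication for 217x217 matrices:

Strassen's algorithm requires power-of-2 dimensions. Pad 217x217 to 256x256 (next power of 2).

Standard algorithm: 217^3 = 10218313 multiplications
Strassen's algorithm: 7^(log2(256)) = 7^8 = 5764801 multiplications
Savings: 10218313 - 5764801 = 4453512 multiplications

Standard: 10218313 multiplications (217^3). Strassen: 5764801 multiplications (7^8, after padding to 256x256). Strassen reduces 8 recursive multiplications to 7 at each level.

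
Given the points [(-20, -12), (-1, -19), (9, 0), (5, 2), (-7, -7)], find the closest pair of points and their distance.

Computing all pairwise distances among 5 points:

d((-20, -12), (-1, -19)) = 20.2485
d((-20, -12), (9, 0)) = 31.3847
d((-20, -12), (5, 2)) = 28.6531
d((-20, -12), (-7, -7)) = 13.9284
d((-1, -19), (9, 0)) = 21.4709
d((-1, -19), (5, 2)) = 21.8403
d((-1, -19), (-7, -7)) = 13.4164
d((9, 0), (5, 2)) = 4.4721 <-- minimum
d((9, 0), (-7, -7)) = 17.4642
d((5, 2), (-7, -7)) = 15.0

Closest pair: (9, 0) and (5, 2) with distance 4.4721

The closest pair is (9, 0) and (5, 2) with Euclidean distance 4.4721. For 5 points, brute-force pairwise comparison is shown above. For large n, the divide-and-conquer algorithm (sort by x, recurse on halves, check the dividing strip) achieves O(n log n).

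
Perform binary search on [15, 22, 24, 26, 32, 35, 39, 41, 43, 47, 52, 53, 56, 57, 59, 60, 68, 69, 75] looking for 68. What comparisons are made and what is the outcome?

Binary search for 68 in [15, 22, 24, 26, 32, 35, 39, 41, 43, 47, 52, 53, 56, 57, 59, 60, 68, 69, 75]:

lo=0, hi=18, mid=9, arr[mid]=47 -> 47 < 68, search right half
lo=10, hi=18, mid=14, arr[mid]=59 -> 59 < 68, search right half
lo=15, hi=18, mid=16, arr[mid]=68 -> Found target at index 16!

Binary search finds 68 at index 16 after 3 comparisons. The search repeatedly halves the search space by comparing with the middle element.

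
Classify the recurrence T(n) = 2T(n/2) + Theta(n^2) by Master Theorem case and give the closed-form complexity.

Master Theorem for T(n) = 2T(n/2) + O(n^2):

a = 2, b = 2, c = 2
log_b(a) = log_2(2) = 1.0000

Case 3: c = 2 > log_2(2) = 1.0000
T(n) = O(n^2) = O(n^2)

For T(n) = 2T(n/2) + O(n^2): log_2(2) = 1.0000. This is Case 3 of the Master Theorem (c > log_b(a), work dominated by root), giving O(n^2).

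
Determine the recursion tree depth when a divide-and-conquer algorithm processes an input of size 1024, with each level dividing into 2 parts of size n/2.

For divide and conquer with division factor 2:

Problem sizes at each level:
Level 0: 1024
Level 1: 512
Level 2: 256
Level 3: 128
Level 4: 64
Level 5: 32
Level 6: 16
Level 7: 8
Level 8: 4
Level 9: 2
Level 10: 1

The root is level 0 and the size-1 base case is level 10 (the tree spans levels 0 through 10, i.e. 11 levels counting the root), so the depth is the number of divisions: log_2(1024) = 10

The recursion tree depth is log_2(1024) = 10. At each level, the problem size is divided by 2, so it takes 10 divisions to reduce to a base case of size 1. The algorithm makes 2 recursive calls at each level.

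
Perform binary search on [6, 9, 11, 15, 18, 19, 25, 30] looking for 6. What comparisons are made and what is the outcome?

Binary search for 6 in [6, 9, 11, 15, 18, 19, 25, 30]:

lo=0, hi=7, mid=3, arr[mid]=15 -> 15 > 6, search left half
lo=0, hi=2, mid=1, arr[mid]=9 -> 9 > 6, search left half
lo=0, hi=0, mid=0, arr[mid]=6 -> Found target at index 0!

Binary search finds 6 at index 0 after 3 comparisons. The search repeatedly halves the search space by comparing with the middle element.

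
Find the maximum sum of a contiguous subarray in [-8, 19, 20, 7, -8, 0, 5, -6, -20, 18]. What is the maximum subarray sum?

Using Kadane's algorithm on [-8, 19, 20, 7, -8, 0, 5, -6, -20, 18]:

Scanning through the array:
Position 1 (value 19): max_ending_here = 19, max_so_far = 19
Position 2 (value 20): max_ending_here = 39, max_so_far = 39
Position 3 (value 7): max_ending_here = 46, max_so_far = 46
Position 4 (value -8): max_ending_here = 38, max_so_far = 46
Position 5 (value 0): max_ending_here = 38, max_so_far = 46
Position 6 (value 5): max_ending_here = 43, max_so_far = 46
Position 7 (value -6): max_ending_here = 37, max_so_far = 46
Position 8 (value -20): max_ending_here = 17, max_so_far = 46
Position 9 (value 18): max_ending_here = 35, max_so_far = 46

Maximum subarray: [19, 20, 7]
Maximum sum: 46

The maximum subarray is [19, 20, 7] with sum 46. This subarray runs from index 1 to index 3.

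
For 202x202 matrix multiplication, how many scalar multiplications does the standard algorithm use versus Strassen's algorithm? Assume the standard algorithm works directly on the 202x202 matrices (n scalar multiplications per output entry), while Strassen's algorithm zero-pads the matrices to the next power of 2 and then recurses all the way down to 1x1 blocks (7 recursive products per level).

Matrix multiplication for 202x202 matrices:

Strassen's algorithm requires power-of-2 dimensions. Pad 202x202 to 256x256 (next power of 2).

Standard algorithm: 202^3 = 8242408 multiplications
Strassen's algorithm: 7^(log2(256)) = 7^8 = 5764801 multiplications
Savings: 8242408 - 5764801 = 2477607 multiplications

Standard: 8242408 multiplications (202^3). Strassen: 5764801 multiplications (7^8, after padding to 256x256). Strassen reduces 8 recursive multiplications to 7 at each level.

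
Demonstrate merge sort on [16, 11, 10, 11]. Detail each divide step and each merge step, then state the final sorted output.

Merge sort trace:

Split: [16, 11, 10, 11] -> [16, 11] and [10, 11]
  Split: [16, 11] -> [16] and [11]
  Merge: [16] + [11] -> [11, 16]
  Split: [10, 11] -> [10] and [11]
  Merge: [10] + [11] -> [10, 11]
Merge: [11, 16] + [10, 11] -> [10, 11, 11, 16]

Final sorted array: [10, 11, 11, 16]

The merge sort proceeds by recursively splitting the array and merging sorted halves.
After all merges, the sorted array is [10, 11, 11, 16].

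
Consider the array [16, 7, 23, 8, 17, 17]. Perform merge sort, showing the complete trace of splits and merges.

Merge sort trace:

Split: [16, 7, 23, 8, 17, 17] -> [16, 7, 23] and [8, 17, 17]
  Split: [16, 7, 23] -> [16] and [7, 23]
    Split: [7, 23] -> [7] and [23]
    Merge: [7] + [23] -> [7, 23]
  Merge: [16] + [7, 23] -> [7, 16, 23]
  Split: [8, 17, 17] -> [8] and [17, 17]
    Split: [17, 17] -> [17] and [17]
    Merge: [17] + [17] -> [17, 17]
  Merge: [8] + [17, 17] -> [8, 17, 17]
Merge: [7, 16, 23] + [8, 17, 17] -> [7, 8, 16, 17, 17, 23]

Final sorted array: [7, 8, 16, 17, 17, 23]

The merge sort proceeds by recursively splitting the array and merging sorted halves.
After all merges, the sorted array is [7, 8, 16, 17, 17, 23].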